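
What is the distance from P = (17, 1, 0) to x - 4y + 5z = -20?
d = |1(17) + (-4)(1) + 5(0) - (-20)| / √(1² + (-4)² + 5²) = 33/√42 = 5.092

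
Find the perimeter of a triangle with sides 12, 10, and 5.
Perimeter = sum of all sides
Perimeter = 12 + 10 + 5
Perimeter = 27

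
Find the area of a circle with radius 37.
Area = pi * r²
Area = pi * 37²
Area = pi * 1369
Area = 4300.84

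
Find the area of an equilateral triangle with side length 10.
Area = (sqrt(3)/4) * s²
Area = (sqrt(3)/4) * 10²
Area = (sqrt(3)/4) * 100
Area = 43.30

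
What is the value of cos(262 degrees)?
cos(262 degrees) = -0.1392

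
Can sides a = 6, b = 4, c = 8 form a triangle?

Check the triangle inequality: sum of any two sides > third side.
Yes, triangle inequality satisfied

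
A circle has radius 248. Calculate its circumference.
Circumference = 2 * pi * r
Circumference = 2 * pi * 248
Circumference = 1558.23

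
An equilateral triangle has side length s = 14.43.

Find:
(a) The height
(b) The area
(a) Height h = s·√3/2 = 14.43·√3/2 = 12.5
(b) Area = (√3/4)·s² = (√3/4)·14.43² = (√3/4)·208.225 = 90.16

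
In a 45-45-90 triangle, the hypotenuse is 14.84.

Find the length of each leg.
In a 45-45-90 triangle, hypotenuse = leg·√2  →  leg = hypotenuse/√2
leg = 14.84/√2 = 10.49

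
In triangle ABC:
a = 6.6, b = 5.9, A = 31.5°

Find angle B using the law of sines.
sin(B)/b = sin(A)/a
sin(B) = b·sin(A)/a = 5.9·sin(31.5°)/6.6 = 0.467082
B = arcsin(0.467082) = 27.85°  (b ≤ a, so B ≤ A and the acute solution is unique)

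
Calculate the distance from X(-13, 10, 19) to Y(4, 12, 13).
d = √[(17)² + (2)² + (-6)²] = √329 = 18.14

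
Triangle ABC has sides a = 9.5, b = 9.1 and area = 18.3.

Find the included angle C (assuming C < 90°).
Area = ½ab·sin(C)  →  sin(C) = 2·Area/(ab)
sin(C) = 2·18.3/(9.5·9.1) = 0.423366
C = arcsin(0.423366) = 25.05°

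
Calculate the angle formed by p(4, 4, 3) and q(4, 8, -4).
p·q = 36, |p|² = 41, |q|² = 96
cos θ = 36/√3936 ≈ 0.5738
θ ≈ 54.98°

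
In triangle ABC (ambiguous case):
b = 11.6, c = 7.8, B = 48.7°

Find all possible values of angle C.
sin(C)/c = sin(B)/b  →  sin(C) = c·sin(B)/b = 7.8·sin(48.7°)/11.6 = 0.505160
C₁ = arcsin(0.505160) = 30.34°,  C₂ = 180° - C₁ = 149.66°
Check C₂: A = 180° - 48.7° - 149.66° = -18.36° ≤ 0, rejected
C = 30.34° (one solution)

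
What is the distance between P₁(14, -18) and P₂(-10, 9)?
Using the distance formula: d = sqrt((x₂-x₁)² + (y₂-y₁)²)
dx = (-10) - 14 = -24
dy = 9 - (-18) = 27
d = sqrt((-24)² + 27²) = sqrt(576 + 729) = sqrt(1305) = 36.12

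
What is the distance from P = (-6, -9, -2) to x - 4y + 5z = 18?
d = |1(-6) + (-4)(-9) + 5(-2) - (18)| / √(1² + (-4)² + 5²) = 2/√42 = 0.3086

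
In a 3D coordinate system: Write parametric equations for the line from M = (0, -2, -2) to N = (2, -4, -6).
Direction vector d = N - M = (2, -2, -4)
x = 0 + 2t, y = -2 - 2t, z = -2 - 4t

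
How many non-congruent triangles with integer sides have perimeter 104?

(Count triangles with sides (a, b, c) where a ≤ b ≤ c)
With a ≤ b ≤ c and a + b + c = 104, the triangle inequality a + b > c gives c < 104/2, so c ≤ 51.
Iterate a from 1 to ⌊p/3⌋ = 34; for each a, b ranges from a to ⌊(p−a)/2⌋ with c = p − a − b, keeping only c ≥ b.
Triples: (2, 51, 51), (3, 50, 51), (4, 49, 51), …
Count = 225 triangles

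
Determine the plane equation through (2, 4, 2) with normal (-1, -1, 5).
d = n·P = (-1)(2) + (-1)(4) + (5)(2) = 4
Plane: -x - y + 5z = 4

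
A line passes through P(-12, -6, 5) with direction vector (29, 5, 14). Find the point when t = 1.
P(1) = (-12 + 29(1), -6 + 5(1), 5 + 14(1)) = (17, -1, 19)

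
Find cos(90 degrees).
cos(90 degrees) = 0
Decimal approximation: 0.0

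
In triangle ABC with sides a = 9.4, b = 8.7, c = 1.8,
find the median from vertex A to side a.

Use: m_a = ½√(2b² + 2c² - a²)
m_a = ½√(2·8.7² + 2·1.8² - 9.4²)
m_a = ½√(151.38 + 6.48 - 88.36) = ½√69.5 = 4.168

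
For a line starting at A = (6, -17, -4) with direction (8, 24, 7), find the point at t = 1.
P(1) = (6 + 8(1), -17 + 24(1), -4 + 7(1)) = (14, 7, 3)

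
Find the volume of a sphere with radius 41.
Volume = (4/3) * pi * r³
Volume = (4/3) * pi * 41³
Volume = (4/3) * pi * 68921
Volume = 288695.61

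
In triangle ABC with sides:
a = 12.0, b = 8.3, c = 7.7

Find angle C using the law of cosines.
cos(C) = (a² + b² - c²)/(2ab)
cos(C) = (12.0² + 8.3² - 7.7²)/(2·12.0·8.3) = 153.6/199.2 = 0.771084
C = arccos(0.771084) = 39.55°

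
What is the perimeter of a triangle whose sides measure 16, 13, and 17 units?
Perimeter = sum of all sides
Perimeter = 16 + 13 + 17
Perimeter = 46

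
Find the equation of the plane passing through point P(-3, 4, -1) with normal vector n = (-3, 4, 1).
d = n·P = (-3)(-3) + (4)(4) + (1)(-1) = 24
Plane: -3x + 4y + z = 24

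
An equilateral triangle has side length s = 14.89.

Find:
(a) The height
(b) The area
(a) Height h = s·√3/2 = 14.89·√3/2 = 12.9
(b) Area = (√3/4)·s² = (√3/4)·14.89² = (√3/4)·221.712 = 96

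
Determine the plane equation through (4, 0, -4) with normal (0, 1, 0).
d = n·P = (0)(4) + (1)(0) + (0)(-4) = 0
Plane: y = 0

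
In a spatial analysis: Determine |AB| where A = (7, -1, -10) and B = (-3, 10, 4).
d = √[(-10)² + (11)² + (14)²] = √417 = 20.42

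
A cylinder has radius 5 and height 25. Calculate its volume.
Volume = pi * r² * h
Volume = pi * 5² * 25
Volume = pi * 25 * 25
Volume = pi * 625
Volume = 1963.50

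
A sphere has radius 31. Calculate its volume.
Volume = (4/3) * pi * r³
Volume = (4/3) * pi * 31³
Volume = (4/3) * pi * 29791
Volume = 124788.25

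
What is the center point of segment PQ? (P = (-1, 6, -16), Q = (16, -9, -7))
Midpoint = ((-1+16)/2, (6-9)/2, (-16-7)/2) = (7.5, -1.5, -11.5)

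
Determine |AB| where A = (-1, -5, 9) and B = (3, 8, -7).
d = √[(4)² + (13)² + (-16)²] = √441 = 21.0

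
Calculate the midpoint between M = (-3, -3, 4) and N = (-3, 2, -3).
Midpoint = ((-3-3)/2, (-3+2)/2, (4-3)/2) = (-3, -0.5, 0.5)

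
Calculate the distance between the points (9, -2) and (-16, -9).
Using the distance formula: d = sqrt((x₂-x₁)² + (y₂-y₁)²)
dx = (-16) - 9 = -25
dy = (-9) - (-2) = -7
d = sqrt((-25)² + (-7)²) = sqrt(625 + 49) = sqrt(674) = 25.96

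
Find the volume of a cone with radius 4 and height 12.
Volume = (1/3) * pi * r² * h
Volume = (1/3) * pi * 4² * 12
Volume = (1/3) * pi * 16 * 12
Volume = (1/3) * pi * 192
Volume = 201.06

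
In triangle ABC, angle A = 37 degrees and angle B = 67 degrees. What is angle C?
Sum of angles in a triangle = 180 degrees
Third angle = 180 - 37 - 67
Third angle = 76 degrees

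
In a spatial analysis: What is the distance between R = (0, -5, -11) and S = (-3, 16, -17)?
d = √[(-3)² + (21)² + (-6)²] = √486 = 22.05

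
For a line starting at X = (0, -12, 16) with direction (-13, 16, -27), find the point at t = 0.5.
P(0.5) = (0 + (-13)(0.5), -12 + 16(0.5), 16 + (-27)(0.5)) = (-6.5, -4, 2.5)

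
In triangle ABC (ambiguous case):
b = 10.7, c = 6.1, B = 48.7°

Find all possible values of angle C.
sin(C)/c = sin(B)/b  →  sin(C) = c·sin(B)/b = 6.1·sin(48.7°)/10.7 = 0.428291
C₁ = arcsin(0.428291) = 25.36°,  C₂ = 180° - C₁ = 154.64°
Check C₂: A = 180° - 48.7° - 154.64° = -23.34° ≤ 0, rejected
C = 25.36° (one solution)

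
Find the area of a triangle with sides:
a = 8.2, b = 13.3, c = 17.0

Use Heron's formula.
s = (a+b+c)/2 = (8.2+13.3+17.0)/2 = 19.25
A = √(s(s-a)(s-b)(s-c)) = √(19.25·11.05·5.95·2.25)
A = √2847.69 = 53.36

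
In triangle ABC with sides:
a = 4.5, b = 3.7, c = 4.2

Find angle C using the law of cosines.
cos(C) = (a² + b² - c²)/(2ab)
cos(C) = (4.5² + 3.7² - 4.2²)/(2·4.5·3.7) = 16.3/33.3 = 0.489489
C = arccos(0.489489) = 60.69°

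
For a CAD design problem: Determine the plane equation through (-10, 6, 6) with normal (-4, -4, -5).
d = n·P = (-4)(-10) + (-4)(6) + (-5)(6) = -14
Plane: -4x - 4y - 5z = -14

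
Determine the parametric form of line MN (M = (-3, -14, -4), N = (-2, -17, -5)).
Direction vector d = N - M = (1, -3, -1)
x = -3 + t, y = -14 - 3t, z = -4 - t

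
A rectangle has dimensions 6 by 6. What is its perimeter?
Perimeter = 2 * (length + width)
Perimeter = 2 * (6 + 6)
Perimeter = 2 * 12
Perimeter = 24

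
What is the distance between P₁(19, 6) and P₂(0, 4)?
Using the distance formula: d = sqrt((x₂-x₁)² + (y₂-y₁)²)
dx = 0 - 19 = -19
dy = 4 - 6 = -2
d = sqrt((-19)² + (-2)²) = sqrt(361 + 4) = sqrt(365) = 19.10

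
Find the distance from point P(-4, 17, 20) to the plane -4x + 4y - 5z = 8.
d = |(-4)(-4) + 4(17) + (-5)(20) - (8)| / √((-4)² + 4² + (-5)²) = 24/√57 = 3.179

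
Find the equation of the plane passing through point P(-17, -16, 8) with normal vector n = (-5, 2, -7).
d = n·P = (-5)(-17) + (2)(-16) + (-7)(8) = -3
Plane: -5x + 2y - 7z = -3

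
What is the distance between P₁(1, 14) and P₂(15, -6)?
Using the distance formula: d = sqrt((x₂-x₁)² + (y₂-y₁)²)
dx = 15 - 1 = 14
dy = (-6) - 14 = -20
d = sqrt(14² + (-20)²) = sqrt(196 + 400) = sqrt(596) = 24.41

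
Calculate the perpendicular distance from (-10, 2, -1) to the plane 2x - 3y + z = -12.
d = |2(-10) + (-3)(2) + 1(-1) - (-12)| / √(2² + (-3)² + 1²) = 15/√14 = 4.009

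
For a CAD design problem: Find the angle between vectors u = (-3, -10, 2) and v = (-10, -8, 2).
u·v = 114, |u|² = 113, |v|² = 168
cos θ = 114/√18984 ≈ 0.8274
θ ≈ 34.17°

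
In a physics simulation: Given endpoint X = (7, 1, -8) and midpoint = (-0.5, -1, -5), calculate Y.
Y = (2×(-0.5) - 7, 2×(-1) - 1, 2×(-5) - (-8)) = (-8, -3, -2)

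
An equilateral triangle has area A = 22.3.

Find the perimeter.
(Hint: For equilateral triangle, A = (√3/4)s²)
A = (√3/4)s²  →  s² = 4A/√3 = 4·22.3/√3 = 51.4996
s = 7.17633
Perimeter = 3s = 21.53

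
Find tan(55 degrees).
tan(55 degrees) = 1.4281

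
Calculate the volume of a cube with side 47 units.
Volume = s³
Volume = 47³
Volume = 103823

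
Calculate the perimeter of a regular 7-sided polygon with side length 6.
Perimeter = number of sides * side length
Perimeter = 7 * 6
Perimeter = 42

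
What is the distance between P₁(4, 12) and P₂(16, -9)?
Using the distance formula: d = sqrt((x₂-x₁)² + (y₂-y₁)²)
dx = 16 - 4 = 12
dy = (-9) - 12 = -21
d = sqrt(12² + (-21)²) = sqrt(144 + 441) = sqrt(585) = 24.19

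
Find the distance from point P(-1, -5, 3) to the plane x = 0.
d = |1(-1) + 0(-5) + 0(3) - (0)| / √(1² + 0² + 0²) = 1/√1 = 1.0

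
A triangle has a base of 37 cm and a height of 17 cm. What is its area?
Area = (1/2) * base * height
Area = (1/2) * 37 * 17
Area = 314.50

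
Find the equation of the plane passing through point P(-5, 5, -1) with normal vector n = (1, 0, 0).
d = n·P = (1)(-5) + (0)(5) + (0)(-1) = -5
Plane: x = -5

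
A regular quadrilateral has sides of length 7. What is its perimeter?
Perimeter = number of sides * side length
Perimeter = 4 * 7
Perimeter = 28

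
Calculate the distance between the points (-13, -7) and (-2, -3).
Using the distance formula: d = sqrt((x₂-x₁)² + (y₂-y₁)²)
dx = (-2) - (-13) = 11
dy = (-3) - (-7) = 4
d = sqrt(11² + 4²) = sqrt(121 + 16) = sqrt(137) = 11.70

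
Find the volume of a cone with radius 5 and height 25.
Volume = (1/3) * pi * r² * h
Volume = (1/3) * pi * 5² * 25
Volume = (1/3) * pi * 25 * 25
Volume = (1/3) * pi * 625
Volume = 654.50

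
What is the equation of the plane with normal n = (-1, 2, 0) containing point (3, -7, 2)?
d = n·P = (-1)(3) + (2)(-7) + (0)(2) = -17
Plane: -x + 2y = -17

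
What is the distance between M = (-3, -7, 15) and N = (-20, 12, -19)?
d = √[(-17)² + (19)² + (-34)²] = √1806 = 42.5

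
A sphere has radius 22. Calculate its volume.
Volume = (4/3) * pi * r³
Volume = (4/3) * pi * 22³
Volume = (4/3) * pi * 10648
Volume = 44602.24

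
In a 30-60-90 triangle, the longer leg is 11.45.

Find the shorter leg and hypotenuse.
In a 30-60-90 triangle, sides are in ratio 1 : √3 : 2.
Long leg = short leg·√3  →  short leg = 11.45/√3 = 6.611
Hypotenuse = 2·(short leg) = 2·11.45/√3 = 13.22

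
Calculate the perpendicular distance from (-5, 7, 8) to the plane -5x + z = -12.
d = |(-5)(-5) + 0(7) + 1(8) - (-12)| / √((-5)² + 0² + 1²) = 45/√26 = 8.825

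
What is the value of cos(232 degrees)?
cos(232 degrees) = -0.6157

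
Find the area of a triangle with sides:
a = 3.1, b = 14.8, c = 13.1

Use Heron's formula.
s = (a+b+c)/2 = (3.1+14.8+13.1)/2 = 15.5
A = √(s(s-a)(s-b)(s-c)) = √(15.5·12.4·0.7·2.4)
A = √322.896 = 17.97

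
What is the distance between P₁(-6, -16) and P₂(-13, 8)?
Using the distance formula: d = sqrt((x₂-x₁)² + (y₂-y₁)²)
dx = (-13) - (-6) = -7
dy = 8 - (-16) = 24
d = sqrt((-7)² + 24²) = sqrt(49 + 576) = sqrt(625) = 25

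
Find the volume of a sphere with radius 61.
Volume = (4/3) * pi * r³
Volume = (4/3) * pi * 61³
Volume = (4/3) * pi * 226981
Volume = 950775.79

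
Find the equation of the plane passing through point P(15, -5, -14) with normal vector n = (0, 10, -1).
d = n·P = (0)(15) + (10)(-5) + (-1)(-14) = -36
Plane: 10y - z = -36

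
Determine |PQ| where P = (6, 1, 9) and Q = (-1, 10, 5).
d = √[(-7)² + (9)² + (-4)²] = √146 = 12.08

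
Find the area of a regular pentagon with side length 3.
For a regular 5-gon with side length s = 3:
Apothem a = s / (2*tan(pi/5)) = 3 / (2*tan(pi/5)) ≈ 2.0646
Perimeter P = 5 * 3 = 15
Area = (1/2) * P * a = (1/2) * 15 * 2.0646 = 15.48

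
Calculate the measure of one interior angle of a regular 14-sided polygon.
Interior angle of a regular n-gon = (n-2)*180/n
Interior angle = (14-2)*180/14
Interior angle = 12*180/14
Interior angle = 2160/14
Interior angle = 154.29 degrees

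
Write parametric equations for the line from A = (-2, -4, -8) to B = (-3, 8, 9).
Direction vector d = B - A = (-1, 12, 17)
x = -2 - t, y = -4 + 12t, z = -8 + 17t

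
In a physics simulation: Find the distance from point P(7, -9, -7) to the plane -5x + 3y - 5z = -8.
d = |(-5)(7) + 3(-9) + (-5)(-7) - (-8)| / √((-5)² + 3² + (-5)²) = 19/√59 = 2.474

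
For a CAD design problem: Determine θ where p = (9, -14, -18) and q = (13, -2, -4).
p·q = 217, |p|² = 601, |q|² = 189
cos θ = 217/√113589 ≈ 0.6439
θ ≈ 49.92°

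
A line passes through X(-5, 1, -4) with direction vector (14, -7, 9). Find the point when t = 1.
P(1) = (-5 + 14(1), 1 + (-7)(1), -4 + 9(1)) = (9, -6, 5)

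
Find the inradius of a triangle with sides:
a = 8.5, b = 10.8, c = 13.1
s = (a+b+c)/2 = (8.5+10.8+13.1)/2 = 16.2
Area = √(s(s-a)(s-b)(s-c)) = √(16.2·7.7·5.4·3.1) = 45.6963
r = Area/s = 45.6963/16.2 = 2.821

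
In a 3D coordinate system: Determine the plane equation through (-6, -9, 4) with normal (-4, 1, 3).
d = n·P = (-4)(-6) + (1)(-9) + (3)(4) = 27
Plane: -4x + y + 3z = 27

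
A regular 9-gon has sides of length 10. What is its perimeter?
Perimeter = number of sides * side length
Perimeter = 9 * 10
Perimeter = 90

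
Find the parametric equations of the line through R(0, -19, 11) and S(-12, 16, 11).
Direction vector d = S - R = (-12, 35, 0)
x = 0 - 12t, y = -19 + 35t, z = 11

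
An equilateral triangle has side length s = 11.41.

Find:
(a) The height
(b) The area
(a) Height h = s·√3/2 = 11.41·√3/2 = 9.881
(b) Area = (√3/4)·s² = (√3/4)·11.41² = (√3/4)·130.188 = 56.37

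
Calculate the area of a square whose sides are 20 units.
Area = s²
Area = 20²
Area = 400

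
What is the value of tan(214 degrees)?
tan(214 degrees) = 0.6745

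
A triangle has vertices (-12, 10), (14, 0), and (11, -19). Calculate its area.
Using the coordinate formula: Area = (1/2)|x₁(y₂-y₃) + x₂(y₃-y₁) + x₃(y₁-y₂)|
Area = (1/2)|(-12)(0-(-19)) + 14((-19)-10) + 11(10-0)|
Area = (1/2)|(-12)*19 + 14*(-29) + 11*10|
Area = (1/2)|(-228) + (-406) + 110|
Area = (1/2)*524 = 262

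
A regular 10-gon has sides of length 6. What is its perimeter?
Perimeter = number of sides * side length
Perimeter = 10 * 6
Perimeter = 60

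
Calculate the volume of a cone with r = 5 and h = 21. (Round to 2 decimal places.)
Volume = (1/3) * pi * r² * h
Volume = (1/3) * pi * 5² * 21
Volume = (1/3) * pi * 25 * 21
Volume = (1/3) * pi * 525
Volume = 549.78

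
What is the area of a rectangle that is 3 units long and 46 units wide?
Area = length * width
Area = 3 * 46
Area = 138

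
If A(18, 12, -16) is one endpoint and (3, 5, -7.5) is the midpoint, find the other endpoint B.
B = (2×3 - 18, 2×5 - 12, 2×(-7.5) - (-16)) = (-12, -2, 1)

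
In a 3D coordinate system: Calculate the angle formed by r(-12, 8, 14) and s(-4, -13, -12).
r·s = -224, |r|² = 404, |s|² = 329
cos θ = -224/√132916 ≈ -0.6144
θ ≈ 127.9°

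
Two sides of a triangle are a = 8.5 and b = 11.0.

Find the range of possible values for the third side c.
By the triangle inequality: |a - b| < c < a + b
|8.5 - 11.0| < c < 8.5 + 11.0
2.5 < c < 19.5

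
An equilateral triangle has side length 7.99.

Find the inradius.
For an equilateral triangle, r = s/(2√3) where s is the side.
r = 7.99/(2√3) = 7.99/3.464102 = 2.307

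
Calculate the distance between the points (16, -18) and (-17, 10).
Using the distance formula: d = sqrt((x₂-x₁)² + (y₂-y₁)²)
dx = (-17) - 16 = -33
dy = 10 - (-18) = 28
d = sqrt((-33)² + 28²) = sqrt(1089 + 784) = sqrt(1873) = 43.28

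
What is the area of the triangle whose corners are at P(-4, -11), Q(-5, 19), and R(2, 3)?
Using the coordinate formula: Area = (1/2)|x₁(y₂-y₃) + x₂(y₃-y₁) + x₃(y₁-y₂)|
Area = (1/2)|(-4)(19-3) + (-5)(3-(-11)) + 2((-11)-19)|
Area = (1/2)|(-4)*16 + (-5)*14 + 2*(-30)|
Area = (1/2)|(-64) + (-70) + (-60)|
Area = (1/2)*194 = 97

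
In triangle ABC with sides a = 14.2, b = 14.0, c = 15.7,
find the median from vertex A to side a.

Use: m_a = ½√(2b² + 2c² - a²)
m_a = ½√(2·14.0² + 2·15.7² - 14.2²)
m_a = ½√(392 + 492.98 - 201.64) = ½√683.34 = 13.07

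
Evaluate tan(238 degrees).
tan(238 degrees) = 1.6003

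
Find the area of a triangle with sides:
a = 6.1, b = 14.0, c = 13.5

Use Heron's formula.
s = (a+b+c)/2 = (6.1+14.0+13.5)/2 = 16.8
A = √(s(s-a)(s-b)(s-c)) = √(16.8·10.7·2.8·3.3)
A = √1660.98 = 40.76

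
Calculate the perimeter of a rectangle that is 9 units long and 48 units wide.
Perimeter = 2 * (length + width)
Perimeter = 2 * (9 + 48)
Perimeter = 2 * 57
Perimeter = 114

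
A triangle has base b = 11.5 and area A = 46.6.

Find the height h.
A = ½bh  →  h = 2A/b
h = 2·46.6/11.5 = 8.104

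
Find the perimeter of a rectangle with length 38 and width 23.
Perimeter = 2 * (length + width)
Perimeter = 2 * (38 + 23)
Perimeter = 2 * 61
Perimeter = 122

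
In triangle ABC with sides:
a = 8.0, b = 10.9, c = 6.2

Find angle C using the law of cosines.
cos(C) = (a² + b² - c²)/(2ab)
cos(C) = (8.0² + 10.9² - 6.2²)/(2·8.0·10.9) = 144.37/174.4 = 0.827810
C = arccos(0.827810) = 34.13°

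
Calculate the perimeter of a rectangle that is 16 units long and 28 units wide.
Perimeter = 2 * (length + width)
Perimeter = 2 * (16 + 28)
Perimeter = 2 * 44
Perimeter = 88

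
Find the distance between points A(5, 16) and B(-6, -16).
Using the distance formula: d = sqrt((x₂-x₁)² + (y₂-y₁)²)
dx = (-6) - 5 = -11
dy = (-16) - 16 = -32
d = sqrt((-11)² + (-32)²) = sqrt(121 + 1024) = sqrt(1145) = 33.84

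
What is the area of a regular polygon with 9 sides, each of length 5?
For a regular 9-gon with side length s = 5:
Apothem a = s / (2*tan(pi/9)) = 5 / (2*tan(pi/9)) ≈ 6.8687
Perimeter P = 9 * 5 = 45
Area = (1/2) * P * a = (1/2) * 45 * 6.8687 = 154.55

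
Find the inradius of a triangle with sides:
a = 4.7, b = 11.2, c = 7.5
s = (a+b+c)/2 = (4.7+11.2+7.5)/2 = 11.7
Area = √(s(s-a)(s-b)(s-c)) = √(11.7·7·0.5·4.2) = 13.1145
r = Area/s = 13.1145/11.7 = 1.121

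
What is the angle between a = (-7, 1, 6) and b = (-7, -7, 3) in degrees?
a·b = 60, |a|² = 86, |b|² = 107
cos θ = 60/√9202 ≈ 0.6255
θ ≈ 51.28°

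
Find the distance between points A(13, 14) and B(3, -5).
Using the distance formula: d = sqrt((x₂-x₁)² + (y₂-y₁)²)
dx = 3 - 13 = -10
dy = (-5) - 14 = -19
d = sqrt((-10)² + (-19)²) = sqrt(100 + 361) = sqrt(461) = 21.47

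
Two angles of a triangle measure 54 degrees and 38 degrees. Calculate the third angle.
Sum of angles in a triangle = 180 degrees
Third angle = 180 - 54 - 38
Third angle = 88 degrees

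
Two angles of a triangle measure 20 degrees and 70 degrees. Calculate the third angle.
Sum of angles in a triangle = 180 degrees
Third angle = 180 - 20 - 70
Third angle = 90 degrees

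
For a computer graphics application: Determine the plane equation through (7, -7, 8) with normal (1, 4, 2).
d = n·P = (1)(7) + (4)(-7) + (2)(8) = -5
Plane: x + 4y + 2z = -5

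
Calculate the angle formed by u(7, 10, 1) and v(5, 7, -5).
u·v = 100, |u|² = 150, |v|² = 99
cos θ = 100/√14850 ≈ 0.8206
θ ≈ 34.85°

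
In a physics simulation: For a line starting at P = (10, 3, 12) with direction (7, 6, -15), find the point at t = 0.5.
P(0.5) = (10 + 7(0.5), 3 + 6(0.5), 12 + (-15)(0.5)) = (13.5, 6, 4.5)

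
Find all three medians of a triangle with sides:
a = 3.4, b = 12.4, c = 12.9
Using m_x = ½√(2y² + 2z² - x²):
m_a = ½√(2·12.4² + 2·12.9² - 3.4²) = ½√628.78 = 12.54
m_b = ½√(2·3.4² + 2·12.9² - 12.4²) = ½√202.18 = 7.11
m_c = ½√(2·3.4² + 2·12.4² - 12.9²) = ½√164.23 = 6.408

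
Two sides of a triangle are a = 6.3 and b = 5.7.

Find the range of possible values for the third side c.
By the triangle inequality: |a - b| < c < a + b
|6.3 - 5.7| < c < 6.3 + 5.7
0.6 < c < 12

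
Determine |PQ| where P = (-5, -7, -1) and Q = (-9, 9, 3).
d = √[(-4)² + (16)² + (4)²] = √288 = 16.97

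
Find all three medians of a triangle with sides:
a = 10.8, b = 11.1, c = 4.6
Using m_x = ½√(2y² + 2z² - x²):
m_a = ½√(2·11.1² + 2·4.6² - 10.8²) = ½√172.1 = 6.559
m_b = ½√(2·10.8² + 2·4.6² - 11.1²) = ½√152.39 = 6.172
m_c = ½√(2·10.8² + 2·11.1² - 4.6²) = ½√458.54 = 10.71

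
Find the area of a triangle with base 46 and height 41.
Area = (1/2) * base * height
Area = (1/2) * 46 * 41
Area = 943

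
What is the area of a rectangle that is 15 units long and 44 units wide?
Area = length * width
Area = 15 * 44
Area = 660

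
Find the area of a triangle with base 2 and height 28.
Area = (1/2) * base * height
Area = (1/2) * 2 * 28
Area = 28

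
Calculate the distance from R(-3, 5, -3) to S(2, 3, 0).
d = √[(5)² + (-2)² + (3)²] = √38 = 6.164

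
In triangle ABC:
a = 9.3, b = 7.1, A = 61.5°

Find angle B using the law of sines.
sin(B)/b = sin(A)/a
sin(B) = b·sin(A)/a = 7.1·sin(61.5°)/9.3 = 0.670925
B = arcsin(0.670925) = 42.14°  (b ≤ a, so B ≤ A and the acute solution is unique)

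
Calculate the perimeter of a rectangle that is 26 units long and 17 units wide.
Perimeter = 2 * (length + width)
Perimeter = 2 * (26 + 17)
Perimeter = 2 * 43
Perimeter = 86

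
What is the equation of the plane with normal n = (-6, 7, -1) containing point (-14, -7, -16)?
d = n·P = (-6)(-14) + (7)(-7) + (-1)(-16) = 51
Plane: -6x + 7y - z = 51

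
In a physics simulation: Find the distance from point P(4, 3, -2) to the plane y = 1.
d = |0(4) + 1(3) + 0(-2) - (1)| / √(0² + 1² + 0²) = 2/√1 = 2.0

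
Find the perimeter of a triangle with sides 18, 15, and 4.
Perimeter = sum of all sides
Perimeter = 18 + 15 + 4
Perimeter = 37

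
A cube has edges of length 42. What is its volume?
Volume = s³
Volume = 42³
Volume = 74088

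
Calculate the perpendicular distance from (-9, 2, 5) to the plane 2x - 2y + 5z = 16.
d = |2(-9) + (-2)(2) + 5(5) - (16)| / √(2² + (-2)² + 5²) = 13/√33 = 2.263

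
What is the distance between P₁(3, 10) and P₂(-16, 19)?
Using the distance formula: d = sqrt((x₂-x₁)² + (y₂-y₁)²)
dx = (-16) - 3 = -19
dy = 19 - 10 = 9
d = sqrt((-19)² + 9²) = sqrt(361 + 81) = sqrt(442) = 21.02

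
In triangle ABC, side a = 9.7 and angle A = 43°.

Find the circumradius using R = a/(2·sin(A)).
R = a/(2·sin(A)) = 9.7/(2·sin(43°))
R = 9.7/(2·0.681998) = 9.7/1.363997 = 7.111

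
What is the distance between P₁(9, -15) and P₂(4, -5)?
Using the distance formula: d = sqrt((x₂-x₁)² + (y₂-y₁)²)
dx = 4 - 9 = -5
dy = (-5) - (-15) = 10
d = sqrt((-5)² + 10²) = sqrt(25 + 100) = sqrt(125) = 11.18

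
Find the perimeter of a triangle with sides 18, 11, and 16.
Perimeter = sum of all sides
Perimeter = 18 + 11 + 16
Perimeter = 45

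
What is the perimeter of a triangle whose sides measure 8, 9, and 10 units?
Perimeter = sum of all sides
Perimeter = 8 + 9 + 10
Perimeter = 27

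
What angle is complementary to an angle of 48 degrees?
Complementary angles sum to 90 degrees.
Other angle = 90 - 48
Other angle = 42 degrees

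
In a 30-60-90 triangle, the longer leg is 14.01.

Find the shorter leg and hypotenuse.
In a 30-60-90 triangle, sides are in ratio 1 : √3 : 2.
Long leg = short leg·√3  →  short leg = 14.01/√3 = 8.089
Hypotenuse = 2·(short leg) = 2·14.01/√3 = 16.18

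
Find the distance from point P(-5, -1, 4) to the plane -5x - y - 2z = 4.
d = |(-5)(-5) + (-1)(-1) + (-2)(4) - (4)| / √((-5)² + (-1)² + (-2)²) = 14/√30 = 2.556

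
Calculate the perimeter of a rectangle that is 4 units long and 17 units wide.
Perimeter = 2 * (length + width)
Perimeter = 2 * (4 + 17)
Perimeter = 2 * 21
Perimeter = 42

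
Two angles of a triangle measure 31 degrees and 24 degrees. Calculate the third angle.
Sum of angles in a triangle = 180 degrees
Third angle = 180 - 31 - 24
Third angle = 125 degrees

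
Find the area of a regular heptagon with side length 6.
For a regular 7-gon with side length s = 6:
Apothem a = s / (2*tan(pi/7)) = 6 / (2*tan(pi/7)) ≈ 6.2296
Perimeter P = 7 * 6 = 42
Area = (1/2) * P * a = (1/2) * 42 * 6.2296 = 130.82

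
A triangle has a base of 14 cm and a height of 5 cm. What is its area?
Area = (1/2) * base * height
Area = (1/2) * 14 * 5
Area = 35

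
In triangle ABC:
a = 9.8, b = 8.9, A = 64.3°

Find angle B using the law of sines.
sin(B)/b = sin(A)/a
sin(B) = b·sin(A)/a = 8.9·sin(64.3°)/9.8 = 0.818325
B = arcsin(0.818325) = 54.92°  (b ≤ a, so B ≤ A and the acute solution is unique)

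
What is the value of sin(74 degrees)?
sin(74 degrees) = 0.9613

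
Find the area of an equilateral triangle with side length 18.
Area = (sqrt(3)/4) * s²
Area = (sqrt(3)/4) * 18²
Area = (sqrt(3)/4) * 324
Area = 140.30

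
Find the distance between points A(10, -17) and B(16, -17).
Using the distance formula: d = sqrt((x₂-x₁)² + (y₂-y₁)²)
dx = 16 - 10 = 6
dy = (-17) - (-17) = 0
d = sqrt(6² + 0²) = sqrt(36 + 0) = sqrt(36) = 6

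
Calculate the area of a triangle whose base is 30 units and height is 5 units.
Area = (1/2) * base * height
Area = (1/2) * 30 * 5
Area = 75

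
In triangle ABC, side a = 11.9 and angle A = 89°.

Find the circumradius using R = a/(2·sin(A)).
R = a/(2·sin(A)) = 11.9/(2·sin(89°))
R = 11.9/(2·0.999848) = 11.9/1.999695 = 5.951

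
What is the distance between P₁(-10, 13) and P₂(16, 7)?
Using the distance formula: d = sqrt((x₂-x₁)² + (y₂-y₁)²)
dx = 16 - (-10) = 26
dy = 7 - 13 = -6
d = sqrt(26² + (-6)²) = sqrt(676 + 36) = sqrt(712) = 26.68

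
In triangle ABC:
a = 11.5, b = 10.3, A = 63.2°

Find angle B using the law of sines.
sin(B)/b = sin(A)/a
sin(B) = b·sin(A)/a = 10.3·sin(63.2°)/11.5 = 0.799446
B = arcsin(0.799446) = 53.08°  (b ≤ a, so B ≤ A and the acute solution is unique)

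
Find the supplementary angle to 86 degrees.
Supplementary angles sum to 180 degrees.
Other angle = 180 - 86
Other angle = 94 degrees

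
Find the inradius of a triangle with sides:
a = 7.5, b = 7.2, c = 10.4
s = (a+b+c)/2 = (7.5+7.2+10.4)/2 = 12.55
Area = √(s(s-a)(s-b)(s-c)) = √(12.55·5.05·5.35·2.15) = 27
r = Area/s = 27/12.55 = 2.151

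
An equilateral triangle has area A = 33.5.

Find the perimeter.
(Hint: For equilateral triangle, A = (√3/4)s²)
A = (√3/4)s²  →  s² = 4A/√3 = 4·33.5/√3 = 77.3649
s = 8.79573
Perimeter = 3s = 26.39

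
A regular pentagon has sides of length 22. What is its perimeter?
Perimeter = number of sides * side length
Perimeter = 5 * 22
Perimeter = 110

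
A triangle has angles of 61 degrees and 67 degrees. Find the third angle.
Sum of angles in a triangle = 180 degrees
Third angle = 180 - 61 - 67
Third angle = 52 degrees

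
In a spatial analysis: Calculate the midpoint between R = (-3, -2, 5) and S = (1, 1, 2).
Midpoint = ((-3+1)/2, (-2+1)/2, (5+2)/2) = (-1, -0.5, 3.5)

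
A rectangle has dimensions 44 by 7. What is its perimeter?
Perimeter = 2 * (length + width)
Perimeter = 2 * (44 + 7)
Perimeter = 2 * 51
Perimeter = 102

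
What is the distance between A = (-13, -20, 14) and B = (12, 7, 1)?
d = √[(25)² + (27)² + (-13)²] = √1523 = 39.03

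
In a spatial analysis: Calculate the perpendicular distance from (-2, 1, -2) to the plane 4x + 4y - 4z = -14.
d = |4(-2) + 4(1) + (-4)(-2) - (-14)| / √(4² + 4² + (-4)²) = 18/√48 = 2.598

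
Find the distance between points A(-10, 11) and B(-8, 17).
Using the distance formula: d = sqrt((x₂-x₁)² + (y₂-y₁)²)
dx = (-8) - (-10) = 2
dy = 17 - 11 = 6
d = sqrt(2² + 6²) = sqrt(4 + 36) = sqrt(40) = 6.32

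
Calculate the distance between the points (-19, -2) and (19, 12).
Using the distance formula: d = sqrt((x₂-x₁)² + (y₂-y₁)²)
dx = 19 - (-19) = 38
dy = 12 - (-2) = 14
d = sqrt(38² + 14²) = sqrt(1444 + 196) = sqrt(1640) = 40.50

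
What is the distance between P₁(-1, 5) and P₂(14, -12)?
Using the distance formula: d = sqrt((x₂-x₁)² + (y₂-y₁)²)
dx = 14 - (-1) = 15
dy = (-12) - 5 = -17
d = sqrt(15² + (-17)²) = sqrt(225 + 289) = sqrt(514) = 22.67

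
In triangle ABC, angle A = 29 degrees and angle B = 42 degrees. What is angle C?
Sum of angles in a triangle = 180 degrees
Third angle = 180 - 29 - 42
Third angle = 109 degrees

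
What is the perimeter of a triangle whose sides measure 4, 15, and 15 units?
Perimeter = sum of all sides
Perimeter = 4 + 15 + 15
Perimeter = 34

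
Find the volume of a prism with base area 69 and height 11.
Volume = base area * height
Volume = 69 * 11
Volume = 759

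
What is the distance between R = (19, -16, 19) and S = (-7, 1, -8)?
d = √[(-26)² + (17)² + (-27)²] = √1694 = 41.16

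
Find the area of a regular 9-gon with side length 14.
For a regular 9-gon with side length s = 14:
Apothem a = s / (2*tan(pi/9)) = 14 / (2*tan(pi/9)) ≈ 19.23234
Perimeter P = 9 * 14 = 126
Area = (1/2) * P * a = (1/2) * 126 * 19.23234 = 1211.64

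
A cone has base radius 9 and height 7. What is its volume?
Volume = (1/3) * pi * r² * h
Volume = (1/3) * pi * 9² * 7
Volume = (1/3) * pi * 81 * 7
Volume = (1/3) * pi * 567
Volume = 593.76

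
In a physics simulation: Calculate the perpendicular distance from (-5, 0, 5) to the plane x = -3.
d = |1(-5) + 0(0) + 0(5) - (-3)| / √(1² + 0² + 0²) = 2/√1 = 2.0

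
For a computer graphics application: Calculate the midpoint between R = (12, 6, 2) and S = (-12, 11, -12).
Midpoint = ((12-12)/2, (6+11)/2, (2-12)/2) = (0, 8.5, -5)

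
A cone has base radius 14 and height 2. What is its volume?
Volume = (1/3) * pi * r² * h
Volume = (1/3) * pi * 14² * 2
Volume = (1/3) * pi * 196 * 2
Volume = (1/3) * pi * 392
Volume = 410.50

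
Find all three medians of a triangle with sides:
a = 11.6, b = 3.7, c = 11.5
Using m_x = ½√(2y² + 2z² - x²):
m_a = ½√(2·3.7² + 2·11.5² - 11.6²) = ½√157.32 = 6.271
m_b = ½√(2·11.6² + 2·11.5² - 3.7²) = ½√519.93 = 11.4
m_c = ½√(2·11.6² + 2·3.7² - 11.5²) = ½√164.25 = 6.408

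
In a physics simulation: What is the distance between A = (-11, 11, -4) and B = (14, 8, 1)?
d = √[(25)² + (-3)² + (5)²] = √659 = 25.67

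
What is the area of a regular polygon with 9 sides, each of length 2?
For a regular 9-gon with side length s = 2:
Apothem a = s / (2*tan(pi/9)) = 2 / (2*tan(pi/9)) ≈ 2.7475
Perimeter P = 9 * 2 = 18
Area = (1/2) * P * a = (1/2) * 18 * 2.7475 = 24.73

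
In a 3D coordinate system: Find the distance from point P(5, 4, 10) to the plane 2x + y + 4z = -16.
d = |2(5) + 1(4) + 4(10) - (-16)| / √(2² + 1² + 4²) = 70/√21 = 15.28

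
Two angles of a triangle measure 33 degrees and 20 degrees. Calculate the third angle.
Sum of angles in a triangle = 180 degrees
Third angle = 180 - 33 - 20
Third angle = 127 degrees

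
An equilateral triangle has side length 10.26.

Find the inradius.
For an equilateral triangle, r = s/(2√3) where s is the side.
r = 10.26/(2√3) = 10.26/3.464102 = 2.962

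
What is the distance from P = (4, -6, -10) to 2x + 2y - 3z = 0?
d = |2(4) + 2(-6) + (-3)(-10) - (0)| / √(2² + 2² + (-3)²) = 26/√17 = 6.306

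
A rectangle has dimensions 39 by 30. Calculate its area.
Area = length * width
Area = 39 * 30
Area = 1170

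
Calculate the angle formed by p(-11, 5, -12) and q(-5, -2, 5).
p·q = -15, |p|² = 290, |q|² = 54
cos θ = -15/√15660 ≈ -0.1199
θ ≈ 96.88°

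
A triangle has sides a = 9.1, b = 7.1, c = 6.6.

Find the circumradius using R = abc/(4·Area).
s = (a+b+c)/2 = 11.4
Area = √(s(s-a)(s-b)(s-c)) = √(11.4·2.3·4.3·4.8) = 23.2633
R = abc/(4·Area) = (9.1·7.1·6.6)/(4·23.2633) = 426.426/93.0532 = 4.583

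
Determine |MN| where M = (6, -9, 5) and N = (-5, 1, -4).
d = √[(-11)² + (10)² + (-9)²] = √302 = 17.38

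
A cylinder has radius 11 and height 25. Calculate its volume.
Volume = pi * r² * h
Volume = pi * 11² * 25
Volume = pi * 121 * 25
Volume = pi * 3025
Volume = 9503.32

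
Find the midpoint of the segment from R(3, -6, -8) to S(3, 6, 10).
Midpoint = ((3+3)/2, (-6+6)/2, (-8+10)/2) = (3, 0, 1)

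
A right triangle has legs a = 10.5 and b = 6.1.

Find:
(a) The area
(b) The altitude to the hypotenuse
(a) Area = ½ab = ½·10.5·6.1 = 32.025
(b) Hypotenuse c = √(10.5² + 6.1²) = √147.46 = 12.1433
    Area = ½·c·h_c  →  h_c = 2·Area/c = 2·32.025/12.1433 = 5.275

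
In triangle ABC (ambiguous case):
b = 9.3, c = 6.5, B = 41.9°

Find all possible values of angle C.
sin(C)/c = sin(B)/b  →  sin(C) = c·sin(B)/b = 6.5·sin(41.9°)/9.3 = 0.466765
C₁ = arcsin(0.466765) = 27.82°,  C₂ = 180° - C₁ = 152.18°
Check C₂: A = 180° - 41.9° - 152.18° = -14.08° ≤ 0, rejected
C = 27.82° (one solution)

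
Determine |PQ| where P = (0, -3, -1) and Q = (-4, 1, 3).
d = √[(-4)² + (4)² + (4)²] = √48 = 6.928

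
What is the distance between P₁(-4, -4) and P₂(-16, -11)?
Using the distance formula: d = sqrt((x₂-x₁)² + (y₂-y₁)²)
dx = (-16) - (-4) = -12
dy = (-11) - (-4) = -7
d = sqrt((-12)² + (-7)²) = sqrt(144 + 49) = sqrt(193) = 13.89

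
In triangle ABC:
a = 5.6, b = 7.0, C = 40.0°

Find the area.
Using A = ½ab·sin(C):
A = ½·5.6·7.0·sin(40.0°) = ½·39.2·0.642788 = 12.6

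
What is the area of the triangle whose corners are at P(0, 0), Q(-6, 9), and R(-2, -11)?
Using the coordinate formula: Area = (1/2)|x₁(y₂-y₃) + x₂(y₃-y₁) + x₃(y₁-y₂)|
Area = (1/2)|0(9-(-11)) + (-6)((-11)-0) + (-2)(0-9)|
Area = (1/2)|0*20 + (-6)*(-11) + (-2)*(-9)|
Area = (1/2)|0 + 66 + 18|
Area = (1/2)*84 = 42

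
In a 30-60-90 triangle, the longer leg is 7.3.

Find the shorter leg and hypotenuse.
In a 30-60-90 triangle, sides are in ratio 1 : √3 : 2.
Long leg = short leg·√3  →  short leg = 7.3/√3 = 4.215
Hypotenuse = 2·(short leg) = 2·7.3/√3 = 8.429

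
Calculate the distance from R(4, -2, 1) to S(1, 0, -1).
d = √[(-3)² + (2)² + (-2)²] = √17 = 4.123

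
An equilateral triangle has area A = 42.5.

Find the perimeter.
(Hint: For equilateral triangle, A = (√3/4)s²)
A = (√3/4)s²  →  s² = 4A/√3 = 4·42.5/√3 = 98.1495
s = 9.90705
Perimeter = 3s = 29.72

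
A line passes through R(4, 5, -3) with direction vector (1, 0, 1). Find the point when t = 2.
P(2) = (4 + 1(2), 5 + 0(2), -3 + 1(2)) = (6, 5, -1)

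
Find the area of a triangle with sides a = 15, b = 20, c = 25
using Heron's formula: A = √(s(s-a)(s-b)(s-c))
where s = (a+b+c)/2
s = (15+20+25)/2 = 30
A = √(30·15·10·5) = √22500 = 150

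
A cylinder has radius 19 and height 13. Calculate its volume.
Volume = pi * r² * h
Volume = pi * 19² * 13
Volume = pi * 361 * 13
Volume = pi * 4693
Volume = 14743.49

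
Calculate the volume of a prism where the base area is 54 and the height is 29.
Volume = base area * height
Volume = 54 * 29
Volume = 1566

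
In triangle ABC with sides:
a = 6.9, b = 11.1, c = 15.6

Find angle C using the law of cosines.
cos(C) = (a² + b² - c²)/(2ab)
cos(C) = (6.9² + 11.1² - 15.6²)/(2·6.9·11.1) = -72.54/153.18 = -0.473561
C = arccos(-0.473561) = 118.3°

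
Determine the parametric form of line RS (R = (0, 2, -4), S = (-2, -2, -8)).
Direction vector d = S - R = (-2, -4, -4)
x = 0 - 2t, y = 2 - 4t, z = -4 - 4t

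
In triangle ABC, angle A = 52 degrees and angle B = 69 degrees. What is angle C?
Sum of angles in a triangle = 180 degrees
Third angle = 180 - 52 - 69
Third angle = 59 degrees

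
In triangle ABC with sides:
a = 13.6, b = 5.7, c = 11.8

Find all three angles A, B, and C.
By the law of cosines:
cos(A) = (b² + c² - a²)/(2bc) = -0.098350  →  A = 95.64°
cos(B) = (a² + c² - b²)/(2ac) = 0.908867  →  B = 24.65°
cos(C) = (a² + b² - c²)/(2ab) = 0.504450  →  C = 59.71°
Check: A + B + C = 180.0° ✓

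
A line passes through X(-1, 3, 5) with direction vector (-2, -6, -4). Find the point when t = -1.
P(-1) = (-1 + (-2)(-1), 3 + (-6)(-1), 5 + (-4)(-1)) = (1, 9, 9)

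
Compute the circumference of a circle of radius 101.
Circumference = 2 * pi * r
Circumference = 2 * pi * 101
Circumference = 634.60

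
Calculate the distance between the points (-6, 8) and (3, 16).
Using the distance formula: d = sqrt((x₂-x₁)² + (y₂-y₁)²)
dx = 3 - (-6) = 9
dy = 16 - 8 = 8
d = sqrt(9² + 8²) = sqrt(81 + 64) = sqrt(145) = 12.04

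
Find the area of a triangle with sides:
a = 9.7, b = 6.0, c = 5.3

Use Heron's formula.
s = (a+b+c)/2 = (9.7+6.0+5.3)/2 = 10.5
A = √(s(s-a)(s-b)(s-c)) = √(10.5·0.8·4.5·5.2)
A = √196.56 = 14.02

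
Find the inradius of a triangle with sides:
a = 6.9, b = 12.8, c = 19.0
s = (a+b+c)/2 = (6.9+12.8+19.0)/2 = 19.35
Area = √(s(s-a)(s-b)(s-c)) = √(19.35·12.45·6.55·0.35) = 23.5006
r = Area/s = 23.5006/19.35 = 1.215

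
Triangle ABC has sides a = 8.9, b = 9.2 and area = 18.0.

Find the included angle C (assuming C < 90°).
Area = ½ab·sin(C)  →  sin(C) = 2·Area/(ab)
sin(C) = 2·18.0/(8.9·9.2) = 0.439668
C = arcsin(0.439668) = 26.08°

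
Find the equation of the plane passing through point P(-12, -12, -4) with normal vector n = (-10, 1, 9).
d = n·P = (-10)(-12) + (1)(-12) + (9)(-4) = 72
Plane: -10x + y + 9z = 72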